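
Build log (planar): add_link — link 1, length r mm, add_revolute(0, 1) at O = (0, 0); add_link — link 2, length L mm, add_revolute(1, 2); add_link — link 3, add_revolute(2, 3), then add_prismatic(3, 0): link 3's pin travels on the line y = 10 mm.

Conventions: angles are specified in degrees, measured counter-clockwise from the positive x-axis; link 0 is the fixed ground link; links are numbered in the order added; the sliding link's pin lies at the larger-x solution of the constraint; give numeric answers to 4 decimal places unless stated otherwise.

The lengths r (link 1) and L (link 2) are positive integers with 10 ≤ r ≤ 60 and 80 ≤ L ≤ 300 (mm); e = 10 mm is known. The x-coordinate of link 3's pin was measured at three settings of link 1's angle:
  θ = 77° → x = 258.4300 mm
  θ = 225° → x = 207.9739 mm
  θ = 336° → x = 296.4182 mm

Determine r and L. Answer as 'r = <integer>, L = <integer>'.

constraint per measurement: (x − r cos θ)² + (r sin θ − e)² = L²
subtracting the θ₁ and θ₂ equations cancels the r² and L² terms:
r = (x₁² − x₂²) / (2[(x₁cos θ₁ + e sin θ₁) − (x₂cos θ₂ + e sin θ₂)]) = 53.0000 → r = 53
L² = (x₁ − r cos θ₁)² + (r sin θ₁ − e)² = 62500.0179 → L = 250.0000 → L = 250
check at θ₃=336°: x = 296.4182 (printed 296.4182) ✓

r = 53, L = 250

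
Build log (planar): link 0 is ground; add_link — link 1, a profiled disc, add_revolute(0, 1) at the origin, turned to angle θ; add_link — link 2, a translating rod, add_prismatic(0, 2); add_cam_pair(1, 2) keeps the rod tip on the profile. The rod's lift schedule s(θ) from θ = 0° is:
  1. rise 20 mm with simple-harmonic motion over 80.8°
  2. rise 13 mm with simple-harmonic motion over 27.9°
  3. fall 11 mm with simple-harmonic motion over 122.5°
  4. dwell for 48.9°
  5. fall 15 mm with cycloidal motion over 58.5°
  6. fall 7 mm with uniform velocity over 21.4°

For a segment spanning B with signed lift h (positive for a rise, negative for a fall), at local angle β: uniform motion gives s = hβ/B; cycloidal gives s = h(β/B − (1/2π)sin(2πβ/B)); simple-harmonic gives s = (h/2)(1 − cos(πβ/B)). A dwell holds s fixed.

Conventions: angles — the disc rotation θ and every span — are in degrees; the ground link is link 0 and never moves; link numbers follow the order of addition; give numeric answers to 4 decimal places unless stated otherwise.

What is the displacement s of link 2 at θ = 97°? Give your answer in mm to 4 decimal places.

seg 1 [0°–80.8°] simple-harmonic, h=20: full span → s += 20 → s = 20.0000
seg 2 [80.8°–108.7°] simple-harmonic, h=13: θ=97° here. β=16.2, B=27.9. 13/2·(1 − cos(π·0.5806)) = 8.1292 → s = 28.1292

28.1292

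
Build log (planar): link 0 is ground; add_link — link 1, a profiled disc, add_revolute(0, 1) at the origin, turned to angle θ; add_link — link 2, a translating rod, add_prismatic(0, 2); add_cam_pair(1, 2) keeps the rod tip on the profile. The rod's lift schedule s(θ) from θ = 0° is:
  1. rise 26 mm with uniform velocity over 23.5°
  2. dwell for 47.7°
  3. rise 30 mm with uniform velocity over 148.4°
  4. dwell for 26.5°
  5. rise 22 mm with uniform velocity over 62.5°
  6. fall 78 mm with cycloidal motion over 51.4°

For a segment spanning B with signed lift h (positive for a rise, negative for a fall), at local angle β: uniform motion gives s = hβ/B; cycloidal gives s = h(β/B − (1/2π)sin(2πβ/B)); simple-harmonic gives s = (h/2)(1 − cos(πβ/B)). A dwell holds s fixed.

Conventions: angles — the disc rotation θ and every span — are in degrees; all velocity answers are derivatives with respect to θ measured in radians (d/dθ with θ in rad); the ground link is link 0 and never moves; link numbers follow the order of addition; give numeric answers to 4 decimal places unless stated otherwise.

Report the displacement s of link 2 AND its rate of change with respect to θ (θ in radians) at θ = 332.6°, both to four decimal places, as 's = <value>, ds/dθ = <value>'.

seg 1 [0°–23.5°] uniform, h=26: full span → s += 26 → s = 26.0000
seg 2 [23.5°–71.2°] dwell: s stays 26.0000
seg 3 [71.2°–219.6°] uniform, h=30: full span → s += 30 → s = 56.0000
seg 4 [219.6°–246.1°] dwell: s stays 56.0000
seg 5 [246.1°–308.6°] uniform, h=22: full span → s += 22 → s = 78.0000
seg 6 [308.6°–360°] cycloidal, h=-78: θ=332.6° here. β=24, B=51.4. -78·(0.4669 − sin(2π·0.4669)/(2π)) = -33.8590 → s = 44.1410
velocity in seg [308.6°–360°] (cycloidal), θ in radians: β = 24° = 0.4189 rad, B = 51.4° = 0.8971 rad; ds/dθ = (h/B)(1 − cos(2πβ/B)) = ((-78)/0.8971)(1 − cos(2π·0.4669)) = -172.023158 mm/rad

s = 44.1410, ds/dθ = -172.0232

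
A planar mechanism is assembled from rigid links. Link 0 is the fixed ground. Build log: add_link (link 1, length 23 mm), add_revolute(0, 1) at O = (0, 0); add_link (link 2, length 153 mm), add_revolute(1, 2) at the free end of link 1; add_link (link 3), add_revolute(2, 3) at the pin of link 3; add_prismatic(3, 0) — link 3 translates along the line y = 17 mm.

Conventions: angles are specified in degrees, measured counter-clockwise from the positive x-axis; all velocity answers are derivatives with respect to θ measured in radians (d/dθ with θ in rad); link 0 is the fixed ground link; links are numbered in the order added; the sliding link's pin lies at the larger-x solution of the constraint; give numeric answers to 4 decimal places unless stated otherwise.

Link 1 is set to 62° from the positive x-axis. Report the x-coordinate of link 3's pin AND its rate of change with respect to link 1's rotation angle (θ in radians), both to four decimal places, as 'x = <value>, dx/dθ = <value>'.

geometry: r = 23 mm, L = 153 mm, e = 17 mm
crank pin P = (r cos θ, r sin θ) = (10.797846, 20.307795)
h = r sin θ − e = 20.307795 − 17 = 3.307795
x = r cos θ + √(L² − h²) = 10.797846 + 152.964239 = 163.762085
dx/dθ = −r sin θ − h·r cos θ/√(L² − h²) (θ in radians; h = 3.307795) = -20.541294

x = 163.7621, dx/dθ = -20.5413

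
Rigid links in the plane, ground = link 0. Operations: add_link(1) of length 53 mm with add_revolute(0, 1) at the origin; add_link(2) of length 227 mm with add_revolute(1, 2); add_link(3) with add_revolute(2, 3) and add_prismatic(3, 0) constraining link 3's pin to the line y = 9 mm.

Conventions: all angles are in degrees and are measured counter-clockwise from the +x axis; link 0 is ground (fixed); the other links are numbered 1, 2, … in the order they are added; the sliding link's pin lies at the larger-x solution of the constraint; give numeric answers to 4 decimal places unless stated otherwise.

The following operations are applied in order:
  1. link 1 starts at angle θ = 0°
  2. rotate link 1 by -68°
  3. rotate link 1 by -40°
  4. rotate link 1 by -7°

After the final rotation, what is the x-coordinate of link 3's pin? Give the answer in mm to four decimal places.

geometry: r = 53 mm, L = 227 mm, e = 9 mm; θ starts at 0°
rotate link 1 by -68°: θ ← 0° -68° = -68°
rotate link 1 by -40°: θ ← -68° -40° = -108°
rotate link 1 by -7°: θ ← -108° -7° = -115°
crank pin P = (r cos θ, r sin θ) = (-22.398768, -48.034313)
h = r sin θ − e = -48.034313 − 9 = -57.034313
x = r cos θ + √(L² − h²) = -22.398768 + 219.718199 = 197.319432

197.3194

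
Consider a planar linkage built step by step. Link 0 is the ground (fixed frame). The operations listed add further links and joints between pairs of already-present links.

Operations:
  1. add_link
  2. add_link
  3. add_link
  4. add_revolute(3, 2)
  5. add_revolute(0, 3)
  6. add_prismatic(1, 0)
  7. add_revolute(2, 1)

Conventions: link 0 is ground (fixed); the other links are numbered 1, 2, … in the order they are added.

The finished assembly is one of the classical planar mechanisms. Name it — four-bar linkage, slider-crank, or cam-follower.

links: 4 (incl. ground); joints: 3 revolute, 1 prismatic, 0 higher (cam) pair, forming one closed loop
4 links, 3 revolutes + 1 prismatic in one loop → slider-crank

slider-crank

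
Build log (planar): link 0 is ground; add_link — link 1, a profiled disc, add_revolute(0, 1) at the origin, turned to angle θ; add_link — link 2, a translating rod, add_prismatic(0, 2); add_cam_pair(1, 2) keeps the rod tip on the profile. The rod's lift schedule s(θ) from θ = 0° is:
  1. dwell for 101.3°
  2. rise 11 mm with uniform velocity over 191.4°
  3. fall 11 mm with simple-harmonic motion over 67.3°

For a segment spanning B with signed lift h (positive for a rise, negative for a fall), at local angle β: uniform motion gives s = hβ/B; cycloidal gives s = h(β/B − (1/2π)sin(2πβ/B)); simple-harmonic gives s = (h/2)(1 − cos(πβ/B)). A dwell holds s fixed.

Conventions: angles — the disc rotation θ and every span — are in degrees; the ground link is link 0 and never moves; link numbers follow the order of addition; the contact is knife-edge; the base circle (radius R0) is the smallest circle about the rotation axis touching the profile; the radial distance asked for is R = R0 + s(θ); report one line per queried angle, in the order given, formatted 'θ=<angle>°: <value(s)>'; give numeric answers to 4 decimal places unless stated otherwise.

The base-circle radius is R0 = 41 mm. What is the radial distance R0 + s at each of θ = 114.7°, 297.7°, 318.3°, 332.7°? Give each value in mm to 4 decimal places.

seg 1 [0°–101.3°] dwell: s stays 0.0000
seg 2 [101.3°–292.7°] uniform, h=11: θ=114.7° here. β=13.4, B=191.4. 11·13.4/191.4 = 0.7701 → s = 0.7701
seg 2 [101.3°–292.7°] uniform, h=11: full span → s += 11 → s = 11.0000
seg 3 [292.7°–360°] simple-harmonic, h=-11: θ=297.7° here. β=5, B=67.3. -11/2·(1 − cos(π·0.0743)) = -0.1491 → s = 10.8509
seg 3 [292.7°–360°] simple-harmonic, h=-11: θ=318.3° here. β=25.6, B=67.3. -11/2·(1 − cos(π·0.3804)) = -3.4815 → s = 7.5185
seg 3 [292.7°–360°] simple-harmonic, h=-11: θ=332.7° here. β=40, B=67.3. -11/2·(1 − cos(π·0.5944)) = -7.1065 → s = 3.8935
θ=114.7°: R = R0 + s = 41 + 0.7701 = 41.7701
θ=297.7°: R = R0 + s = 41 + 10.8509 = 51.8509
θ=318.3°: R = R0 + s = 41 + 7.5185 = 48.5185
θ=332.7°: R = R0 + s = 41 + 3.8935 = 44.8935

θ=114.7°: 41.7701
θ=297.7°: 51.8509
θ=318.3°: 48.5185
θ=332.7°: 44.8935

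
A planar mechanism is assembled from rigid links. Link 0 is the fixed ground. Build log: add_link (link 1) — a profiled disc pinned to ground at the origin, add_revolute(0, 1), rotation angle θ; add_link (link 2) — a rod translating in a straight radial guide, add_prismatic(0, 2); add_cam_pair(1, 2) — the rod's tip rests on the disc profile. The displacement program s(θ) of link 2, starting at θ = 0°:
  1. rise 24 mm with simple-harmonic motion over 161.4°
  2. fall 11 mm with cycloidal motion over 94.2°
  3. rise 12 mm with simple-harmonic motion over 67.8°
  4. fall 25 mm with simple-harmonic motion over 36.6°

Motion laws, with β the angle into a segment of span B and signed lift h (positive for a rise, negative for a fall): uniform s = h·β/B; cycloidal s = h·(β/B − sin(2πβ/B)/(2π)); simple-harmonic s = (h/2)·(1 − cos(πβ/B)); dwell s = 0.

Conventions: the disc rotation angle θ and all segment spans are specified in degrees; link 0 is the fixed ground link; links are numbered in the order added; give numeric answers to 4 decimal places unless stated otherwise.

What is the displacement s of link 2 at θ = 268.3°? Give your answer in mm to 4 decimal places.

seg 1 [0°–161.4°] simple-harmonic, h=24: full span → s += 24 → s = 24.0000
seg 2 [161.4°–255.6°] cycloidal, h=-11: full span → s += -11 → s = 13.0000
seg 3 [255.6°–323.4°] simple-harmonic, h=12: θ=268.3° here. β=12.7, B=67.8. 12/2·(1 − cos(π·0.1873)) = 1.0093 → s = 14.0093

14.0093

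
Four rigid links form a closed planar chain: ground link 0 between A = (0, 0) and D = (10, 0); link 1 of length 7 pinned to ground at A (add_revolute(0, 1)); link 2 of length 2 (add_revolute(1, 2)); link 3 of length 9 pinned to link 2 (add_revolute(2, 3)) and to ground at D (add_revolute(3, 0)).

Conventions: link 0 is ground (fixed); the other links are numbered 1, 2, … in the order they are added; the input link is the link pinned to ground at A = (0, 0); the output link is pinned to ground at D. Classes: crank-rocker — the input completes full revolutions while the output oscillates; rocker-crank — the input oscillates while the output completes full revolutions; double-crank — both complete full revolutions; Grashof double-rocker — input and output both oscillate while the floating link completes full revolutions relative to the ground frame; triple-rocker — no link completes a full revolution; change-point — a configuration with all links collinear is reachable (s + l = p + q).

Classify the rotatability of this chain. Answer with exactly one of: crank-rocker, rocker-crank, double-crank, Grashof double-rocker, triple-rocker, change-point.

lengths: ground=10, input=7, coupler=2, output=9
sorted: s=2 (shortest), l=10 (longest), p+q=16
s + l = 12 vs p + q = 16
s + l < p + q (Grashof) with shortest = coupler link → Grashof double-rocker

Grashof double-rocker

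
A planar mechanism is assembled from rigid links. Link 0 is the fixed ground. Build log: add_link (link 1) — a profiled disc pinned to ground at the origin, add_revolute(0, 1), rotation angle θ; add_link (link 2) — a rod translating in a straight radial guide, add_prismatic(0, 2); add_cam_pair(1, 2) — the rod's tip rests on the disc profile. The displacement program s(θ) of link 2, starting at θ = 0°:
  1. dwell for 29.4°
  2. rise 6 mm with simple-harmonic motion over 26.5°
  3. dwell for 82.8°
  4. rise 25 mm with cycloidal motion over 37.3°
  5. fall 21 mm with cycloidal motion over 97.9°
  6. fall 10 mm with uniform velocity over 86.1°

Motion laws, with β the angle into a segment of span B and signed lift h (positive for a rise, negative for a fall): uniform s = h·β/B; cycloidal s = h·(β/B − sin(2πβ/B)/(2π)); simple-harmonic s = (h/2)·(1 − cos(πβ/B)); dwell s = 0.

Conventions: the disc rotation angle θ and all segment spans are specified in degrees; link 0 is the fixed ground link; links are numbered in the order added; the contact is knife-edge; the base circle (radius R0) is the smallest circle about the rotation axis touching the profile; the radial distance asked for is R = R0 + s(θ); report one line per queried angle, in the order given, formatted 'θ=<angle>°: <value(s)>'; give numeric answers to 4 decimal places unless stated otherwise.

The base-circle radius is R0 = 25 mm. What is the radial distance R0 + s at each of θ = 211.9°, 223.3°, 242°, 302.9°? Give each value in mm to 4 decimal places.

seg 1 [0°–29.4°] dwell: s stays 0.0000
seg 2 [29.4°–55.9°] simple-harmonic, h=6: full span → s += 6 → s = 6.0000
seg 3 [55.9°–138.7°] dwell: s stays 6.0000
seg 4 [138.7°–176°] cycloidal, h=25: full span → s += 25 → s = 31.0000
seg 5 [176°–273.9°] cycloidal, h=-21: θ=211.9° here. β=35.9, B=97.9. -21·(0.3667 − sin(2π·0.3667)/(2π)) = -5.2174 → s = 25.7826
seg 5 [176°–273.9°] cycloidal, h=-21: θ=223.3° here. β=47.3, B=97.9. -21·(0.4831 − sin(2π·0.4831)/(2π)) = -9.7928 → s = 21.2072
seg 5 [176°–273.9°] cycloidal, h=-21: θ=242° here. β=66, B=97.9. -21·(0.6742 − sin(2π·0.6742)/(2π)) = -17.1272 → s = 13.8728
seg 5 [176°–273.9°] cycloidal, h=-21: full span → s += -21 → s = 10.0000
seg 6 [273.9°–360°] uniform, h=-10: θ=302.9° here. β=29, B=86.1. -10·29/86.1 = -3.3682 → s = 6.6318
θ=211.9°: R = R0 + s = 25 + 25.7826 = 50.7826
θ=223.3°: R = R0 + s = 25 + 21.2072 = 46.2072
θ=242°: R = R0 + s = 25 + 13.8728 = 38.8728
θ=302.9°: R = R0 + s = 25 + 6.6318 = 31.6318

θ=211.9°: 50.7826
θ=223.3°: 46.2072
θ=242°: 38.8728
θ=302.9°: 31.6318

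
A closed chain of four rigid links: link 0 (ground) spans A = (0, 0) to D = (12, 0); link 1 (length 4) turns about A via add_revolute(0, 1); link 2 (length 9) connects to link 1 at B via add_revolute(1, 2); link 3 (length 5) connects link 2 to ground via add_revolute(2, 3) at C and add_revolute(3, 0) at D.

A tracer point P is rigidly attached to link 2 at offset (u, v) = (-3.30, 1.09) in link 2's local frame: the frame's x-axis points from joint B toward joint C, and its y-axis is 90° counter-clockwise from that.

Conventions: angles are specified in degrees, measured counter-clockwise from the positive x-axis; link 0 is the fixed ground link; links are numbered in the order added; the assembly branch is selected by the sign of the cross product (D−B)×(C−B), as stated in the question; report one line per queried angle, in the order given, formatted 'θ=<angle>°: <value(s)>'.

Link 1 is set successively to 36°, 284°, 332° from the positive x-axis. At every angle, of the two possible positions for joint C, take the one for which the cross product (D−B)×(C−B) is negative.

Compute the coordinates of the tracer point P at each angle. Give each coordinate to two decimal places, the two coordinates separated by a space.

A=(0,0), D=(12.00,0)
θ=36°: B = A + 4.00·(cos36°, sin36°) = (3.2361, 2.3511)
θ=36°: |BD| = 9.0738
θ=36°: circle(B,9.00) ∩ circle(D,5.00): a=7.6227, h=4.7848
θ=36°:   candidates: C₊=(11.8382,4.9974) cross=43.416; C₋=(9.3586,-4.2454) cross=-43.416
θ=36°:   branch - wants cross < 0 → take C=(9.3586,-4.2454) (cross=-43.416)
θ=36°: ex = (C−B)/|BC| = (0.6803,-0.7329); ey = (0.7329,0.6803)
θ=36°: P = B + -3.30·ex + 1.09·ey = (1.7900,5.5114)
θ=284°: B = A + 4.00·(cos284°, sin284°) = (0.9677, -3.8812)
θ=284°: |BD| = 11.6951
θ=284°: circle(B,9.00) ∩ circle(D,5.00): a=8.2417, h=3.6158
θ=284°:   candidates: C₊=(7.5424,2.2648) cross=42.287; C₋=(9.9423,-4.5570) cross=-42.287
θ=284°:   branch - wants cross < 0 → take C=(9.9423,-4.5570) (cross=-42.287)
θ=284°: ex = (C−B)/|BC| = (0.9972,-0.0751); ey = (0.0751,0.9972)
θ=284°: P = B + -3.30·ex + 1.09·ey = (-2.2412,-2.5465)
θ=332°: B = A + 4.00·(cos332°, sin332°) = (3.5318, -1.8779)
θ=332°: |BD| = 8.6739
θ=332°: circle(B,9.00) ∩ circle(D,5.00): a=7.5650, h=4.8755
θ=332°:   candidates: C₊=(9.8619,4.5198) cross=42.290; C₋=(11.9729,-4.9999) cross=-42.290
θ=332°:   branch - wants cross < 0 → take C=(11.9729,-4.9999) (cross=-42.290)
θ=332°: ex = (C−B)/|BC| = (0.9379,-0.3469); ey = (0.3469,0.9379)
θ=332°: P = B + -3.30·ex + 1.09·ey = (0.8148,0.2892)

θ=36°: 1.79 5.51
θ=284°: -2.24 -2.55
θ=332°: 0.81 0.29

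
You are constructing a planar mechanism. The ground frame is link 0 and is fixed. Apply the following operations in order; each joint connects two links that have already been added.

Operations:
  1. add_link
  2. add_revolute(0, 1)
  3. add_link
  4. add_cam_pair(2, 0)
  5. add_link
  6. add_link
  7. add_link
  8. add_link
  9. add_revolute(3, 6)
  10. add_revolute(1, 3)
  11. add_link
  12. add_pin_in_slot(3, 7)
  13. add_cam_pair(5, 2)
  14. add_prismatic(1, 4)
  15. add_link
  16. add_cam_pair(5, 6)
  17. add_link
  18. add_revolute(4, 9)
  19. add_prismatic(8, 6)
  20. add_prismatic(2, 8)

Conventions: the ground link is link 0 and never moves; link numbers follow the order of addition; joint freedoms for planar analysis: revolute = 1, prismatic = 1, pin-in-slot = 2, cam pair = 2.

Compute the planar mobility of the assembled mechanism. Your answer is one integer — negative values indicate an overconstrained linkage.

(L,J1,J2)=(1,0,0); link0 fixed
link1: (2,0,0)
R 0-1 [J1]: (2,1,0)
link2: (3,1,0)
C 2-0 [J2]: (3,1,1)
link3: (4,1,1)
link4: (5,1,1)
link5: (6,1,1)
link6: (7,1,1)
R 3-6 [J1]: (7,2,1)
R 1-3 [J1]: (7,3,1)
link7: (8,3,1)
PS 3-7 [J2]: (8,3,2)
C 5-2 [J2]: (8,3,3)
P 1-4 [J1]: (8,4,3)
link8: (9,4,3)
C 5-6 [J2]: (9,4,4)
link9: (10,4,4)
R 4-9 [J1]: (10,5,4)
P 8-6 [J1]: (10,6,4)
P 2-8 [J1]: (10,7,4)
Grübler: 3·9 − 2·7 − 4 = 9

M = 9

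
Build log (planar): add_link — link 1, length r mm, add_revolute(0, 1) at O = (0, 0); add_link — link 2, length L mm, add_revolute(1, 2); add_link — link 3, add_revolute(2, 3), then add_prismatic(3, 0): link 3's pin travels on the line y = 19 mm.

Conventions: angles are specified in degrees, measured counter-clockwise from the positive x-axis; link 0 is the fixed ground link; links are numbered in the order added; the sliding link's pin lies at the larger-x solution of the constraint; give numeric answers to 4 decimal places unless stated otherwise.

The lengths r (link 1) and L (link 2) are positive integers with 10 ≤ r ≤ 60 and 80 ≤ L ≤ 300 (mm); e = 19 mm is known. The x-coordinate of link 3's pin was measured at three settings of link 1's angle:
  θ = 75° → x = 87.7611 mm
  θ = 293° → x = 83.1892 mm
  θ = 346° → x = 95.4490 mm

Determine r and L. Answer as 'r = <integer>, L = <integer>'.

constraint per measurement: (x − r cos θ)² + (r sin θ − e)² = L²
subtracting the θ₁ and θ₂ equations cancels the r² and L² terms:
r = (x₁² − x₂²) / (2[(x₁cos θ₁ + e sin θ₁) − (x₂cos θ₂ + e sin θ₂)]) = 15.0003 → r = 15
L² = (x₁ − r cos θ₁)² + (r sin θ₁ − e)² = 7056.0056 → L = 84.0000 → L = 84
check at θ₃=346°: x = 95.4490 (printed 95.4490) ✓

r = 15, L = 84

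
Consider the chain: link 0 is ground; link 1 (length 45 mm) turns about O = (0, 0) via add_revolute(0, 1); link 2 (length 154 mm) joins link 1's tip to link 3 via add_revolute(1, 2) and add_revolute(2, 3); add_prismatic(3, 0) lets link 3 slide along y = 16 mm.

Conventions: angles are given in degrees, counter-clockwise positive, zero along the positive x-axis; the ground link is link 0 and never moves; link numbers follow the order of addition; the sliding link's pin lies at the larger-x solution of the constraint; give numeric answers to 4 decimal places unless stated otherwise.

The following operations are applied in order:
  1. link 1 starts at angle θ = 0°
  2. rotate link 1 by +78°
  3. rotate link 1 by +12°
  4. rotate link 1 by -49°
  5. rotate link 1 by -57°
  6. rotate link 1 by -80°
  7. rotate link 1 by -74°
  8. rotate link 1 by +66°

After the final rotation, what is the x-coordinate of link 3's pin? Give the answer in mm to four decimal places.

geometry: r = 45 mm, L = 154 mm, e = 16 mm; θ starts at 0°
rotate link 1 by +78°: θ ← 0° +78° = 78°
rotate link 1 by +12°: θ ← 78° +12° = 90°
rotate link 1 by -49°: θ ← 90° -49° = 41°
rotate link 1 by -57°: θ ← 41° -57° = -16°
rotate link 1 by -80°: θ ← -16° -80° = -96°
rotate link 1 by -74°: θ ← -96° -74° = -170°
rotate link 1 by +66°: θ ← -170° +66° = -104°
crank pin P = (r cos θ, r sin θ) = (-10.886485, -43.663308)
h = r sin θ − e = -43.663308 − 16 = -59.663308
x = r cos θ + √(L² − h²) = -10.886485 + 141.972849 = 131.086363

131.0864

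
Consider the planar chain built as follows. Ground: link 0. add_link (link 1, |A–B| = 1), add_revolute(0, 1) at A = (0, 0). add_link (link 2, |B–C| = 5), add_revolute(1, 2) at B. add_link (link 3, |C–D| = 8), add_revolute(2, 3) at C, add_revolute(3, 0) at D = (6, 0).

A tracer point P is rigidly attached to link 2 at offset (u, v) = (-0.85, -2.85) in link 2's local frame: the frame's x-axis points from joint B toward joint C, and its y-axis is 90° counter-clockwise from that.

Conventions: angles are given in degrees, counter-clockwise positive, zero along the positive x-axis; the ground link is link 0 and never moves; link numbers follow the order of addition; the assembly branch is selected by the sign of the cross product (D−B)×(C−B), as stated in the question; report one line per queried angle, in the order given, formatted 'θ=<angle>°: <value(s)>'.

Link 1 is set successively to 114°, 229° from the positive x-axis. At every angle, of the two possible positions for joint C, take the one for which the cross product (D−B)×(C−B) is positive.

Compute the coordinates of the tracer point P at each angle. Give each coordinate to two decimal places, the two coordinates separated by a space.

A=(0,0), D=(6.00,0)
θ=114°: B = A + 1.00·(cos114°, sin114°) = (-0.4067, 0.9135)
θ=114°: |BD| = 6.4715
θ=114°: circle(B,5.00) ∩ circle(D,8.00): a=0.2226, h=4.9950
θ=114°:   candidates: C₊=(0.5187,5.8272) cross=32.326; C₋=(-0.8915,-4.0629) cross=-32.326
θ=114°:   branch + wants cross > 0 → take C=(0.5187,5.8272) (cross=32.326)
θ=114°: ex = (C−B)/|BC| = (0.1851,0.9827); ey = (-0.9827,0.1851)
θ=114°: P = B + -0.85·ex + -2.85·ey = (2.2367,-0.4493)
θ=229°: B = A + 1.00·(cos229°, sin229°) = (-0.6561, -0.7547)
θ=229°: |BD| = 6.6987
θ=229°: circle(B,5.00) ∩ circle(D,8.00): a=0.4383, h=4.9807
θ=229°:   candidates: C₊=(-0.7817,4.2437) cross=33.365; C₋=(0.3407,-5.6544) cross=-33.365
θ=229°:   branch + wants cross > 0 → take C=(-0.7817,4.2437) (cross=33.365)
θ=229°: ex = (C−B)/|BC| = (-0.0251,0.9997); ey = (-0.9997,-0.0251)
θ=229°: P = B + -0.85·ex + -2.85·ey = (2.2144,-1.5328)

θ=114°: 2.24 -0.45
θ=229°: 2.21 -1.53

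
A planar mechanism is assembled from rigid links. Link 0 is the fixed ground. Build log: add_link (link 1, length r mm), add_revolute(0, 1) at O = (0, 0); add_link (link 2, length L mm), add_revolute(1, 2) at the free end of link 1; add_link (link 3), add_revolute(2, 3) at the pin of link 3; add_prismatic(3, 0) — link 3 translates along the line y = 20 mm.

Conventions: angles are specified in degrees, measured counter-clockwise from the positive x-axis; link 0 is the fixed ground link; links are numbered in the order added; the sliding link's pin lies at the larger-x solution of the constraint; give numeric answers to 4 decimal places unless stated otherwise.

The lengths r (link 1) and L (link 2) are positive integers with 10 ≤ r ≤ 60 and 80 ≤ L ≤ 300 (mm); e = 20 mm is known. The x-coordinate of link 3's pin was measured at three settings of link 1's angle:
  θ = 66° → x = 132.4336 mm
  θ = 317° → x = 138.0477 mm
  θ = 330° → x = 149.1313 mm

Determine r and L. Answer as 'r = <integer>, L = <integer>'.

constraint per measurement: (x − r cos θ)² + (r sin θ − e)² = L²
subtracting the θ₁ and θ₂ equations cancels the r² and L² terms:
r = (x₁² − x₂²) / (2[(x₁cos θ₁ + e sin θ₁) − (x₂cos θ₂ + e sin θ₂)]) = 49.9996 → r = 50
L² = (x₁ − r cos θ₁)² + (r sin θ₁ − e)² = 13225.0077 → L = 115.0000 → L = 115
check at θ₃=330°: x = 149.1313 (printed 149.1313) ✓

r = 50, L = 115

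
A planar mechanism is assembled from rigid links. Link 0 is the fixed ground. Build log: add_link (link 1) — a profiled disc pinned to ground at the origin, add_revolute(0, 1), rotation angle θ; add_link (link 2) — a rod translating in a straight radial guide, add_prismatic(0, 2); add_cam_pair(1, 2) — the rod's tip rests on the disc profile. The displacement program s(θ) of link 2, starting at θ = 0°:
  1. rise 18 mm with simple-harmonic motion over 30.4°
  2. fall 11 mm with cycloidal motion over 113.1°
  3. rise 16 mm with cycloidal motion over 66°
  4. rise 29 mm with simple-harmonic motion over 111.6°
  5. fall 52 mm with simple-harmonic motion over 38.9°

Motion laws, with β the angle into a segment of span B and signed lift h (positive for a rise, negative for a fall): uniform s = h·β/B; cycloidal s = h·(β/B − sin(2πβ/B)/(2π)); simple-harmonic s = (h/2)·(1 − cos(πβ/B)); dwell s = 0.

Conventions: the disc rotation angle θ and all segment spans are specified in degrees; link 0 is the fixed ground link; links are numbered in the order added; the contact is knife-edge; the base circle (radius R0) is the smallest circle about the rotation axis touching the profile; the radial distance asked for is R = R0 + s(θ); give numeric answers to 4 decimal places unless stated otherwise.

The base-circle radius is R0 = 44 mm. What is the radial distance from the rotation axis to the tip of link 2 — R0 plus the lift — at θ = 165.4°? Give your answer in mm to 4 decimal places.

seg 1 [0°–30.4°] simple-harmonic, h=18: full span → s += 18 → s = 18.0000
seg 2 [30.4°–143.5°] cycloidal, h=-11: full span → s += -11 → s = 7.0000
seg 3 [143.5°–209.5°] cycloidal, h=16: θ=165.4° here. β=21.9, B=66. 16·(0.3318 − sin(2π·0.3318)/(2π)) = 3.0918 → s = 10.0918
R = R0 + s = 44 + 10.0918 = 54.0918

54.0918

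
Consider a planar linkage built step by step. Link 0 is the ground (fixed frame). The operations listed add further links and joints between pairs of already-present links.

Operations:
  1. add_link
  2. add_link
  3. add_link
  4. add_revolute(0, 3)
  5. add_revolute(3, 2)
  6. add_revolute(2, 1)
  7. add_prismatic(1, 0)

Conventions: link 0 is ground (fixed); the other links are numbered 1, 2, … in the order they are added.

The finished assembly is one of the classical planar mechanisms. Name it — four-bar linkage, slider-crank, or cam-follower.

links: 4 (incl. ground); joints: 3 revolute, 1 prismatic, 0 higher (cam) pair, forming one closed loop
4 links, 3 revolutes + 1 prismatic in one loop → slider-crank

slider-crank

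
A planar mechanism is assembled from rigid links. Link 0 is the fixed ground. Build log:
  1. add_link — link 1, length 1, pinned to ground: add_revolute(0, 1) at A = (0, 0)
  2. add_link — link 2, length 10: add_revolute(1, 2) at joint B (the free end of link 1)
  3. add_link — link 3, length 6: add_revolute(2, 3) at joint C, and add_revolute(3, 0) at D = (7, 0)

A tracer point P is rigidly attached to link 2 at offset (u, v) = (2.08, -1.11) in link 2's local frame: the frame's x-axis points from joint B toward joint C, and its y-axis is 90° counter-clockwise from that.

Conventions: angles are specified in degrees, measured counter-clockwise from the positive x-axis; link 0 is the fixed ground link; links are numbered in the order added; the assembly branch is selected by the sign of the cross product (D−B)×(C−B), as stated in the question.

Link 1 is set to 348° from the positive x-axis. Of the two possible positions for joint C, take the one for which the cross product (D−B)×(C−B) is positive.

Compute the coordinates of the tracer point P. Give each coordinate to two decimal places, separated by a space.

A=(0,0), D=(7.00,0)
B = A + 1.00·(cos348°, sin348°) = (0.9781, -0.2079)
|BD| = 6.0254
circle(B,10.00) ∩ circle(D,6.00): a=8.3235, h=5.5425
  candidates: C₊=(9.1055,5.6184) cross=33.396; C₋=(9.4880,-5.4599) cross=-33.396
  branch + wants cross > 0 → take C=(9.1055,5.6184) (cross=33.396)
ex = (C−B)/|BC| = (0.8127,0.5826); ey = (-0.5826,0.8127)
P = B + 2.08·ex + -1.11·ey = (3.3154,0.1018)

3.32 0.10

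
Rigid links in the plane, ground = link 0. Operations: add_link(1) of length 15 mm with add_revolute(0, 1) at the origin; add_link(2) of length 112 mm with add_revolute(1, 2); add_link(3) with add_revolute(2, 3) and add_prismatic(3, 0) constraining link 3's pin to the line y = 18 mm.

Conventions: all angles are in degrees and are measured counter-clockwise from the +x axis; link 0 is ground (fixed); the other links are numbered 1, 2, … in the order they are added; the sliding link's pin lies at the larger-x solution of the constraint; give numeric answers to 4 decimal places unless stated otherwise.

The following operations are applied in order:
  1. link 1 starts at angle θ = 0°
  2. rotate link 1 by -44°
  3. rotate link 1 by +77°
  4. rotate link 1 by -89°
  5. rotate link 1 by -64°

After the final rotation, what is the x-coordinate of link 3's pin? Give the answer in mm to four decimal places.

geometry: r = 15 mm, L = 112 mm, e = 18 mm; θ starts at 0°
rotate link 1 by -44°: θ ← 0° -44° = -44°
rotate link 1 by +77°: θ ← -44° +77° = 33°
rotate link 1 by -89°: θ ← 33° -89° = -56°
rotate link 1 by -64°: θ ← -56° -64° = -120°
crank pin P = (r cos θ, r sin θ) = (-7.500000, -12.990381)
h = r sin θ − e = -12.990381 − 18 = -30.990381
x = r cos θ + √(L² − h²) = -7.500000 + 107.627117 = 100.127117

100.1271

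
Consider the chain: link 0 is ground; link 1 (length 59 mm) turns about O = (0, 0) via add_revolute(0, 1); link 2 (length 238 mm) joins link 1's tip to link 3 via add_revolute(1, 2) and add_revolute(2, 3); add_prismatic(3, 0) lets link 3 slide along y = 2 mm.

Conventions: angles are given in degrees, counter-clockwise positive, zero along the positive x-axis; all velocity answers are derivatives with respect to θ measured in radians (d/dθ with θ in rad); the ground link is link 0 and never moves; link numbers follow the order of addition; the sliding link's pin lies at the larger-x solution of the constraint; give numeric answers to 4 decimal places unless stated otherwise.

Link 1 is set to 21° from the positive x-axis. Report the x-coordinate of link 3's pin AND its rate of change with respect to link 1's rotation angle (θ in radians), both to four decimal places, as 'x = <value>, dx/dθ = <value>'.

geometry: r = 59 mm, L = 238 mm, e = 2 mm
crank pin P = (r cos θ, r sin θ) = (55.081245, 21.143709)
h = r sin θ − e = 21.143709 − 2 = 19.143709
x = r cos θ + √(L² − h²) = 55.081245 + 237.228831 = 292.310076
dx/dθ = −r sin θ − h·r cos θ/√(L² − h²) (θ in radians; h = 19.143709) = -25.588613

x = 292.3101, dx/dθ = -25.5886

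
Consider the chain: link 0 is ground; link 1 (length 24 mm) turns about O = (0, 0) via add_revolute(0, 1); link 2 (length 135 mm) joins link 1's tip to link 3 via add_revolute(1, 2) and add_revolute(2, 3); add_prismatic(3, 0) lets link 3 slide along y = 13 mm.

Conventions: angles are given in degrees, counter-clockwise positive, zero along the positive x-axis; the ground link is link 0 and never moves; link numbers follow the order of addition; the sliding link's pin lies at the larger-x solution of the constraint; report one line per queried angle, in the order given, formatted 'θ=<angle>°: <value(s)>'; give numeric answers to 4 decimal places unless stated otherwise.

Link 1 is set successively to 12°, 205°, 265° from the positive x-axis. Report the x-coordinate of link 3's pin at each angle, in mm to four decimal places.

geometry: r = 24 mm, L = 135 mm, e = 13 mm
θ=12°: crank pin P = (r cos θ, r sin θ) = (23.475542, 4.989881)
θ=12°: h = r sin θ − e = 4.989881 − 13 = -8.010119
θ=12°: x = r cos θ + √(L² − h²) = 23.475542 + 134.762153 = 158.237696
θ=205°: crank pin P = (r cos θ, r sin θ) = (-21.751387, -10.142838)
θ=205°: h = r sin θ − e = -10.142838 − 13 = -23.142838
θ=205°: x = r cos θ + √(L² − h²) = -21.751387 + 133.001538 = 111.250151
θ=265°: crank pin P = (r cos θ, r sin θ) = (-2.091738, -23.908673)
θ=265°: h = r sin θ − e = -23.908673 − 13 = -36.908673
θ=265°: x = r cos θ + √(L² − h²) = -2.091738 + 129.856651 = 127.764913

θ=12°: 158.2377
θ=205°: 111.2502
θ=265°: 127.7649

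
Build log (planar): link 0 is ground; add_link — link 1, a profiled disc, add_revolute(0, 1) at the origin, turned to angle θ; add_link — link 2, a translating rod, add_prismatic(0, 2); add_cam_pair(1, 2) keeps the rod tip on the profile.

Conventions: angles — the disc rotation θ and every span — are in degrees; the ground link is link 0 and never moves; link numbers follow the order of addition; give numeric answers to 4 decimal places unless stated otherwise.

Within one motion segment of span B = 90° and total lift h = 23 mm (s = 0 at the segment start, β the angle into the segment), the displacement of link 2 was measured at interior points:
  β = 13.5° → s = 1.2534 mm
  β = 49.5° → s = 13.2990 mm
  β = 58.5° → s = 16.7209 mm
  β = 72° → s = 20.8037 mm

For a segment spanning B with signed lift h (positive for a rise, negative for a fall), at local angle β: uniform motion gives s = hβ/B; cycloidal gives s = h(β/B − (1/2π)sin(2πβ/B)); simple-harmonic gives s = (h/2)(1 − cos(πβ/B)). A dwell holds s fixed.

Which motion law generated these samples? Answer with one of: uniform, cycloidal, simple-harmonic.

candidates at β/B = r: uniform s = h·r (linear in β); cycloidal s = h·(r − sin(2πr)/(2π)); simple-harmonic s = (h/2)(1 − cos(πr))
β=13.5°: printed 1.2534 | uniform 3.4500, cycloidal 0.4885, simple-harmonic 1.2534
β=49.5°: printed 13.2990 | uniform 12.6500, cycloidal 13.7812, simple-harmonic 13.2990
β=58.5°: printed 16.7209 | uniform 14.9500, cycloidal 17.9115, simple-harmonic 16.7209
β=72°: printed 20.8037 | uniform 18.4000, cycloidal 21.8814, simple-harmonic 20.8037
only one law matches every sample → simple-harmonic

simple-harmonic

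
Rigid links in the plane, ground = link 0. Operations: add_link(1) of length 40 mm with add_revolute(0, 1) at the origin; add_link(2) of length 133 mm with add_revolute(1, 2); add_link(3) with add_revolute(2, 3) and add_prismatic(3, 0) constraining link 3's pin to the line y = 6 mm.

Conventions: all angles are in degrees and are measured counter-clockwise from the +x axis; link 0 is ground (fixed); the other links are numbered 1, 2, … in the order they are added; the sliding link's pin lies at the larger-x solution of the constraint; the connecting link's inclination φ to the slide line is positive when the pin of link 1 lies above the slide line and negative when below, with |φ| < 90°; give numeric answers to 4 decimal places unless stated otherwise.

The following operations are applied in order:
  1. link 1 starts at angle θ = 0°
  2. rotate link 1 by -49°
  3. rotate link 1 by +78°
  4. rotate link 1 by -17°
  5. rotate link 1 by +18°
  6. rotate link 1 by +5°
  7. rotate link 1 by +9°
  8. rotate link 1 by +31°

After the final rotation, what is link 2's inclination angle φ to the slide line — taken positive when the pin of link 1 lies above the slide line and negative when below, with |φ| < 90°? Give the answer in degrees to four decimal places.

geometry: r = 40 mm, L = 133 mm, e = 6 mm; θ starts at 0°
rotate link 1 by -49°: θ ← 0° -49° = -49°
rotate link 1 by +78°: θ ← -49° +78° = 29°
rotate link 1 by -17°: θ ← 29° -17° = 12°
rotate link 1 by +18°: θ ← 12° +18° = 30°
rotate link 1 by +5°: θ ← 30° +5° = 35°
rotate link 1 by +9°: θ ← 35° +9° = 44°
rotate link 1 by +31°: θ ← 44° +31° = 75°
h = r sin θ − e = 38.637033 − 6 = 32.637033
sin φ = h / L = 32.637033 / 133 = 0.24539123
φ = arcsin(0.24539123) = 14.204955°

14.2050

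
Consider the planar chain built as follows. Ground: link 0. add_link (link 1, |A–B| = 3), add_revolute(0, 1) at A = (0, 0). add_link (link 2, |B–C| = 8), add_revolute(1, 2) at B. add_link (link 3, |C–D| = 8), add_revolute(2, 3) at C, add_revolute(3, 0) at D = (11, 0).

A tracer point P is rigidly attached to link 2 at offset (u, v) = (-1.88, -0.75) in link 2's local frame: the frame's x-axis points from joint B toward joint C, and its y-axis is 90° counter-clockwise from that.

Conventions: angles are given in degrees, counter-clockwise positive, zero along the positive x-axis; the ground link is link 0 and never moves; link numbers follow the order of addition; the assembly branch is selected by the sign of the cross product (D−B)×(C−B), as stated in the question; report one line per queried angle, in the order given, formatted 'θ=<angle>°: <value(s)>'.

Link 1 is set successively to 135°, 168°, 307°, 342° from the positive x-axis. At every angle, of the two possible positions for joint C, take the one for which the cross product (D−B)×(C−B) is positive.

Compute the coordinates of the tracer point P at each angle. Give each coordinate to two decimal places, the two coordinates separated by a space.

A=(0,0), D=(11.00,0)
θ=135°: B = A + 3.00·(cos135°, sin135°) = (-2.1213, 2.1213)
θ=135°: |BD| = 13.2917
θ=135°: circle(B,8.00) ∩ circle(D,8.00): a=6.6458, h=4.4534
θ=135°:   candidates: C₊=(5.1501,5.4570) cross=59.193; C₋=(3.7286,-3.3357) cross=-59.193
θ=135°:   branch + wants cross > 0 → take C=(5.1501,5.4570) (cross=59.193)
θ=135°: ex = (C−B)/|BC| = (0.9089,0.4170); ey = (-0.4170,0.9089)
θ=135°: P = B + -1.88·ex + -0.75·ey = (-3.5174,0.6557)
θ=168°: B = A + 3.00·(cos168°, sin168°) = (-2.9344, 0.6237)
θ=168°: |BD| = 13.9484
θ=168°: circle(B,8.00) ∩ circle(D,8.00): a=6.9742, h=3.9193
θ=168°:   candidates: C₊=(4.2080,4.2272) cross=54.667; C₋=(3.8575,-3.6035) cross=-54.667
θ=168°:   branch + wants cross > 0 → take C=(4.2080,4.2272) (cross=54.667)
θ=168°: ex = (C−B)/|BC| = (0.8928,0.4504); ey = (-0.4504,0.8928)
θ=168°: P = B + -1.88·ex + -0.75·ey = (-4.2751,-0.8927)
θ=307°: B = A + 3.00·(cos307°, sin307°) = (1.8054, -2.3959)
θ=307°: |BD| = 9.5016
θ=307°: circle(B,8.00) ∩ circle(D,8.00): a=4.7508, h=6.4366
θ=307°:   candidates: C₊=(4.7797,5.0307) cross=61.158; C₋=(8.0258,-7.4266) cross=-61.158
θ=307°:   branch + wants cross > 0 → take C=(4.7797,5.0307) (cross=61.158)
θ=307°: ex = (C−B)/|BC| = (0.3718,0.9283); ey = (-0.9283,0.3718)
θ=307°: P = B + -1.88·ex + -0.75·ey = (1.8027,-4.4200)
θ=342°: B = A + 3.00·(cos342°, sin342°) = (2.8532, -0.9271)
θ=342°: |BD| = 8.1994
θ=342°: circle(B,8.00) ∩ circle(D,8.00): a=4.0997, h=6.8697
θ=342°:   candidates: C₊=(6.1499,6.3621) cross=56.327; C₋=(7.7033,-7.2892) cross=-56.327
θ=342°:   branch + wants cross > 0 → take C=(6.1499,6.3621) (cross=56.327)
θ=342°: ex = (C−B)/|BC| = (0.4121,0.9111); ey = (-0.9111,0.4121)
θ=342°: P = B + -1.88·ex + -0.75·ey = (2.7618,-2.9491)

θ=135°: -3.52 0.66
θ=168°: -4.28 -0.89
θ=307°: 1.80 -4.42
θ=342°: 2.76 -2.95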